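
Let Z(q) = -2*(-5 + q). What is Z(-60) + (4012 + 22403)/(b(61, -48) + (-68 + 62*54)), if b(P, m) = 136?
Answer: 470495/3416 ≈ 137.73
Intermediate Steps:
Z(q) = 10 - 2*q
Z(-60) + (4012 + 22403)/(b(61, -48) + (-68 + 62*54)) = (10 - 2*(-60)) + (4012 + 22403)/(136 + (-68 + 62*54)) = (10 + 120) + 26415/(136 + (-68 + 3348)) = 130 + 26415/(136 + 3280) = 130 + 26415/3416 = 470495/3416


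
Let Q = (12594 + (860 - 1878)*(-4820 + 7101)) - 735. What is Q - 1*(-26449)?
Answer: -2283750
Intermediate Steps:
Q = -2310199 (Q = (12594 - 1018*2281) - 735 = (12594 - 2322058) - 735 = -2309464 - 735 = -2310199)
Q - 1*(-26449) = -2310199 - 1*(-26449) = -2310199 + 26449 = -2283750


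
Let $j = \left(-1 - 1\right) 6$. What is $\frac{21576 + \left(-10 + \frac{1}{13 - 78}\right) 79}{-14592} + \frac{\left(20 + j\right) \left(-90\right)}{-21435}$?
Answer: $- \frac{628355893}{451792640} \approx -1.3908$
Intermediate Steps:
$j = -12$ ($j = \left(-2\right) 6 = -12$)
$\frac{21576 + \left(-10 + \frac{1}{13 - 78}\right) 79}{-14592} + \frac{\left(20 + j\right) \left(-90\right)}{-21435} = \frac{21576 + \left(-10 + \frac{1}{13 - 78}\right) 79}{-14592} + \frac{\left(20 - 12\right) \left(-90\right)}{-21435} = \left(21576 + \left(-10 + \frac{1}{-65}\right) 79\right) \left(- \frac{1}{14592}\right) + 8 \left(-90\right) \left(- \frac{1}{21435}\right) = \left(21576 + \left(-10 - \frac{1}{65}\right) 79\right) \left(- \frac{1}{14592}\right) - - \frac{48}{1429} = \left(21576 - \frac{51429}{65}\right) \left(- \frac{1}{14592}\right) + \frac{48}{1429} = \frac{1351011}{65} \left(- \frac{1}{14592}\right) + \frac{48}{1429} = - \frac{450337}{316160} + \frac{48}{1429} = - \frac{628355893}{451792640}$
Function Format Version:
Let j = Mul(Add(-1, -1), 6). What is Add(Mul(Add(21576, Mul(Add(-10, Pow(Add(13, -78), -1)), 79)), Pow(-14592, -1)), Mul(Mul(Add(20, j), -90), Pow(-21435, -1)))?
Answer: Rational(-628355893, 451792640) ≈ -1.3908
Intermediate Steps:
j = -12 (j = Mul(-2, 6) = -12)
Add(Mul(Add(21576, Mul(Add(-10, Pow(Add(13, -78), -1)), 79)), Pow(-14592, -1)), Mul(Mul(Add(20, j), -90), Pow(-21435, -1))) = Add(Mul(Add(21576, Mul(Add(-10, Pow(Add(13, -78), -1)), 79)), Pow(-14592, -1)), Mul(Mul(Add(20, -12), -90), Pow(-21435, -1))) = Add(Mul(Add(21576, Mul(Add(-10, Pow(-65, -1)), 79)), Rational(-1, 14592)), Mul(Mul(8, -90), Rational(-1, 21435))) = Add(Mul(Add(21576, Mul(Add(-10, Rational(-1, 65)), 79)), Rational(-1, 14592)), Mul(-720, Rational(-1, 21435))) = Add(Mul(Add(21576, Mul(Rational(-651, 65), 79)), Rational(-1, 14592)), Rational(48, 1429)) = Add(Mul(Add(21576, Rational(-51429, 65)), Rational(-1, 14592)), Rational(48, 1429)) = Add(Mul(Rational(1351011, 65), Rational(-1, 14592)), Rational(48, 1429)) = Add(Rational(-450337, 316160), Rational(48, 1429)) = Rational(-628355893, 451792640)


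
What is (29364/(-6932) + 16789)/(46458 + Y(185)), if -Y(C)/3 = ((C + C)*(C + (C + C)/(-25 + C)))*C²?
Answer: -232703968/98654956676163 ≈ -2.3588e-6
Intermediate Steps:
Y(C) = -6*C³*(C + 2*C/(-25 + C)) (Y(C) = -3*(C + C)*(C + (C + C)/(-25 + C))*C² = -3*(2*C)*(C + (2*C)/(-25 + C))*C² = -3*(2*C)*(C + 2*C/(-25 + C))*C² = -3*2*C*(C + 2*C/(-25 + C))*C² = -6*C³*(C + 2*C/(-25 + C)))
(29364/(-6932) + 16789)/(46458 + Y(185)) = (29364/(-6932) + 16789)/(46458 + 6*185⁴*(23 - 1*185)/(-25 + 185)) = (29364*(-1/6932) + 16789)/(46458 + 6*1171350625*(23 - 185)/160) = (-7341/1733 + 16789)/(46458 + 6*1171350625*(1/160)*(-162)) = 29087996/(1733*(46458 - 56927640375/8)) = 29087996/(1733*(-56927268711/8)) = (29087996/1733)*(-8/56927268711) = -232703968/98654956676163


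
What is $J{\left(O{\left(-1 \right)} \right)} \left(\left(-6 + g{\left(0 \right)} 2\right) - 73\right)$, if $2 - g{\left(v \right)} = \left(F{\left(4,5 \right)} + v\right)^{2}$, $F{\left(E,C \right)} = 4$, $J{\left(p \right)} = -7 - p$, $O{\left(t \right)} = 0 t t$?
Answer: $749$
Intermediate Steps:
$O{\left(t \right)} = 0$ ($O{\left(t \right)} = 0 t = 0$)
$g{\left(v \right)} = 2 - \left(4 + v\right)^{2}$
$J{\left(O{\left(-1 \right)} \right)} \left(\left(-6 + g{\left(0 \right)} 2\right) - 73\right) = \left(-7 - 0\right) \left(\left(-6 + \left(2 - \left(4 + 0\right)^{2}\right) 2\right) - 73\right) = \left(-7 + 0\right) \left(\left(-6 + \left(2 - 4^{2}\right) 2\right) - 73\right) = - 7 \left(\left(-6 + \left(2 - 16\right) 2\right) - 73\right) = - 7 \left(\left(-6 - 28\right) - 73\right) = - 7 \left(-34 - 73\right) = \left(-7\right) \left(-107\right) = 749$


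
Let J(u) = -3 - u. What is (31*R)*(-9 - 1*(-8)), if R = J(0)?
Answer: 93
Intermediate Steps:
R = -3 (R = -3 - 1*0 = -3 + 0 = -3)
(31*R)*(-9 - 1*(-8)) = (31*(-3))*(-9 - 1*(-8)) = -93*(-9 + 8) = -93*(-1) = 93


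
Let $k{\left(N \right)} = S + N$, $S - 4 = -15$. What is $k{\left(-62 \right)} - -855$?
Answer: $782$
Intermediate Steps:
$S = -11$ ($S = 4 - 15 = -11$)
$k{\left(N \right)} = -11 + N$
$k{\left(-62 \right)} - -855 = \left(-11 - 62\right) - -855 = -73 + 855 = 782$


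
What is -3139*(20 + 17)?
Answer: -116143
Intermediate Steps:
-3139*(20 + 17) = -3139*37 = -116143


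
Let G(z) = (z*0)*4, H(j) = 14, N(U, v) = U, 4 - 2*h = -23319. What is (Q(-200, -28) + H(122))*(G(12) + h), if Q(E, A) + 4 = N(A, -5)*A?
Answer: 9259231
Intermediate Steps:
h = 23323/2 (h = 2 - ½*(-23319) = 2 + 23319/2 = 23323/2 ≈ 11662.)
G(z) = 0 (G(z) = 0*4 = 0)
Q(E, A) = -4 + A² (Q(E, A) = -4 + A*A = -4 + A²)
(Q(-200, -28) + H(122))*(G(12) + h) = ((-4 + (-28)²) + 14)*(0 + 23323/2) = ((-4 + 784) + 14)*(23323/2) = (780 + 14)*(23323/2) = 794*(23323/2) = 9259231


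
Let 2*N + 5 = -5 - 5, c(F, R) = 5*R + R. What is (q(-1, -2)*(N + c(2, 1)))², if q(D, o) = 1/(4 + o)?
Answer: 9/16 ≈ 0.56250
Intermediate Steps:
c(F, R) = 6*R
N = -15/2 (N = -5/2 + (-5 - 5)/2 = -5/2 + (½)*(-10) = -5/2 - 5 = -15/2 ≈ -7.5000)
(q(-1, -2)*(N + c(2, 1)))² = ((-15/2 + 6*1)/(4 - 2))² = ((-15/2 + 6)/2)² = ((½)*(-3/2))² = (-¾)² = 9/16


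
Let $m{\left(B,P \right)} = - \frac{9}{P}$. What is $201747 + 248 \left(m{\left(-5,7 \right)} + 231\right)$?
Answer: $\frac{1811013}{7} \approx 2.5872 \cdot 10^{5}$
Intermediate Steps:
$201747 + 248 \left(m{\left(-5,7 \right)} + 231\right) = 201747 + 248 \left(- \frac{9}{7} + 231\right) = 201747 + 248 \cdot \frac{1608}{7} = 201747 + \frac{398784}{7} = \frac{1811013}{7}$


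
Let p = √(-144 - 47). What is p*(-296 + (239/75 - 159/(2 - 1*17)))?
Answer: -21166*I*√191/75 ≈ -3900.3*I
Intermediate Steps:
p = I*√191 (p = √(-191) = I*√191 ≈ 13.82*I)
p*(-296 + (239/75 - 159/(2 - 1*17))) = (I*√191)*(-296 + (239/75 - 159/(2 - 1*17))) = (I*√191)*(-296 + (239*(1/75) - 159/(2 - 17))) = (I*√191)*(-296 + (239/75 - 159/(-15))) = (I*√191)*(-296 + (239/75 - 159*(-1/15))) = (I*√191)*(-296 + (239/75 + 53/5)) = (I*√191)*(-296 + 1034/75) = (I*√191)*(-21166/75) = -21166*I*√191/75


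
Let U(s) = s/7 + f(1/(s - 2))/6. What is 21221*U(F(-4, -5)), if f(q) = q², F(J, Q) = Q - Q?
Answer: 21221/24 ≈ 884.21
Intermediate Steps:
F(J, Q) = 0
U(s) = 1/(6*(-2 + s)²) + s/7 (U(s) = s/7 + (1/(s - 2))²/6 = s*(⅐) + (1/(-2 + s))²*(⅙) = s/7 + (⅙)/(-2 + s)² = s/7 + 1/(6*(-2 + s)²) = 1/(6*(-2 + s)²) + s/7)
21221*U(F(-4, -5)) = 21221*(1/(6*(-2 + 0)²) + (⅐)*0) = 21221*((⅙)/(-2)² + 0) = 21221*((⅙)*(¼) + 0) = 21221*(1/24 + 0) = 21221*(1/24) = 21221/24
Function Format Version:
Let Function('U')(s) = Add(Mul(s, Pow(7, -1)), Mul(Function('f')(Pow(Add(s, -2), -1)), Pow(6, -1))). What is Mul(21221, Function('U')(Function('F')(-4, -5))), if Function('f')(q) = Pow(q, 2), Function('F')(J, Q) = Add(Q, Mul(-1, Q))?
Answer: Rational(21221, 24) ≈ 884.21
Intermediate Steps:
Function('F')(J, Q) = 0
Function('U')(s) = Add(Mul(Rational(1, 6), Pow(Add(-2, s), -2)), Mul(Rational(1, 7), s)) (Function('U')(s) = Add(Mul(s, Pow(7, -1)), Mul(Pow(Pow(Add(s, -2), -1), 2), Pow(6, -1))) = Add(Mul(s, Rational(1, 7)), Mul(Pow(Pow(Add(-2, s), -1), 2), Rational(1, 6))) = Add(Mul(Rational(1, 7), s), Mul(Pow(Add(-2, s), -2), Rational(1, 6))) = Add(Mul(Rational(1, 7), s), Mul(Rational(1, 6), Pow(Add(-2, s), -2))) = Add(Mul(Rational(1, 6), Pow(Add(-2, s), -2)), Mul(Rational(1, 7), s)))
Mul(21221, Function('U')(Function('F')(-4, -5))) = Mul(21221, Add(Mul(Rational(1, 6), Pow(Add(-2, 0), -2)), Mul(Rational(1, 7), 0))) = Mul(21221, Add(Mul(Rational(1, 6), Pow(-2, -2)), 0)) = Mul(21221, Add(Mul(Rational(1, 6), Rational(1, 4)), 0)) = Mul(21221, Add(Rational(1, 24), 0)) = Mul(21221, Rational(1, 24)) = Rational(21221, 24)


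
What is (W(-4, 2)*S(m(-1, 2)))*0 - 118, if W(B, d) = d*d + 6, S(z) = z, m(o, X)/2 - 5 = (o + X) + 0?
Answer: -118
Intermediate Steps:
m(o, X) = 10 + 2*X + 2*o (m(o, X) = 10 + 2*((o + X) + 0) = 10 + 2*((X + o) + 0) = 10 + 2*(X + o) = 10 + (2*X + 2*o) = 10 + 2*X + 2*o)
W(B, d) = 6 + d**2 (W(B, d) = d**2 + 6 = 6 + d**2)
(W(-4, 2)*S(m(-1, 2)))*0 - 118 = ((6 + 2**2)*(10 + 2*2 + 2*(-1)))*0 - 118 = ((6 + 4)*(10 + 4 - 2))*0 - 118 = (10*12)*0 - 118 = 120*0 - 118 = 0 - 118 = -118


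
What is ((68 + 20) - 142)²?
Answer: 2916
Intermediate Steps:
((68 + 20) - 142)² = (88 - 142)² = (-54)² = 2916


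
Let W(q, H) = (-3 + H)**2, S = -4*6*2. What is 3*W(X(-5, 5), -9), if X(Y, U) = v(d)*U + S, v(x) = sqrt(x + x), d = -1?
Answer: 432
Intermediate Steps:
v(x) = sqrt(2)*sqrt(x) (v(x) = sqrt(2*x) = sqrt(2)*sqrt(x))
S = -48 (S = -24*2 = -48)
X(Y, U) = -48 + I*U*sqrt(2) (X(Y, U) = (sqrt(2)*sqrt(-1))*U - 48 = (sqrt(2)*I)*U - 48 = (I*sqrt(2))*U - 48 = I*U*sqrt(2) - 48 = -48 + I*U*sqrt(2))
3*W(X(-5, 5), -9) = 3*(-3 - 9)**2 = 3*(-12)**2 = 3*144 = 432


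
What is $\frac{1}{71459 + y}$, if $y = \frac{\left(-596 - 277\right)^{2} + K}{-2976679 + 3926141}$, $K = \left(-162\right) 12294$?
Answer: $\frac{949462}{67846375559} \approx 1.3994 \cdot 10^{-5}$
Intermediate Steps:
$K = -1991628$
$y = - \frac{1229499}{949462}$ ($y = \frac{\left(-596 - 277\right)^{2} - 1991628}{-2976679 + 3926141} = \frac{\left(-873\right)^{2} - 1991628}{949462} = \left(762129 - 1991628\right) \frac{1}{949462} = \left(-1229499\right) \frac{1}{949462} = - \frac{1229499}{949462} \approx -1.2949$)
$\frac{1}{71459 + y} = \frac{1}{71459 - \frac{1229499}{949462}} = \frac{1}{\frac{67846375559}{949462}} = \frac{949462}{67846375559}$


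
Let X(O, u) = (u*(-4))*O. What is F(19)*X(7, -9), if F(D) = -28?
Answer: -7056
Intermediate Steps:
X(O, u) = -4*O*u (X(O, u) = (-4*u)*O = -4*O*u)
F(19)*X(7, -9) = -(-112)*7*(-9) = -28*252 = -7056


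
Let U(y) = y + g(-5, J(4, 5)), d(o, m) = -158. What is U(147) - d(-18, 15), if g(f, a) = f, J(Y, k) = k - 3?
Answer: 300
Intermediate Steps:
J(Y, k) = -3 + k
U(y) = -5 + y (U(y) = y - 5 = -5 + y)
U(147) - d(-18, 15) = (-5 + 147) - 1*(-158) = 142 + 158 = 300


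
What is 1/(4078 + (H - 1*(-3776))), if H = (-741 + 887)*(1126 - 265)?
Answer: 1/133560 ≈ 7.4873e-6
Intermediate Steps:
H = 125706 (H = 146*861 = 125706)
1/(4078 + (H - 1*(-3776))) = 1/(4078 + (125706 - 1*(-3776))) = 1/(4078 + (125706 + 3776)) = 1/(4078 + 129482) = 1/133560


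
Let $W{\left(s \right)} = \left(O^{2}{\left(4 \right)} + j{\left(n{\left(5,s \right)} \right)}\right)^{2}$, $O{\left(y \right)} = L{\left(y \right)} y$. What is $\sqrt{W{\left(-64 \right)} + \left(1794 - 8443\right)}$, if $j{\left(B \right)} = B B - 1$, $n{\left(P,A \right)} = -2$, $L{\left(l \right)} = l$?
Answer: $4 \sqrt{3777} \approx 245.83$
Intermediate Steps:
$O{\left(y \right)} = y^{2}$ ($O{\left(y \right)} = y y = y^{2}$)
$j{\left(B \right)} = -1 + B^{2}$ ($j{\left(B \right)} = B^{2} - 1 = -1 + B^{2}$)
$W{\left(s \right)} = 67081$ ($W{\left(s \right)} = \left(\left(4^{2}\right)^{2} - \left(1 - \left(-2\right)^{2}\right)\right)^{2} = \left(16^{2} + \left(-1 + 4\right)\right)^{2} = \left(256 + 3\right)^{2} = 259^{2} = 67081$)
$\sqrt{W{\left(-64 \right)} + \left(1794 - 8443\right)} = \sqrt{67081 + \left(1794 - 8443\right)} = \sqrt{67081 - 6649} = \sqrt{60432} = 4 \sqrt{3777}$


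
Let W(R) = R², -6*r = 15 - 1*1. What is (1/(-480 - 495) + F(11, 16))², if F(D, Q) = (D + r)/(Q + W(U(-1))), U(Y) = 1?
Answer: 7901721/30525625 ≈ 0.25886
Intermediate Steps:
r = -7/3 (r = -(15 - 1*1)/6 = -(15 - 1)/6 = -⅙*14 = -7/3 ≈ -2.3333)
F(D, Q) = (-7/3 + D)/(1 + Q) (F(D, Q) = (D - 7/3)/(Q + 1²) = (-7/3 + D)/(Q + 1) = (-7/3 + D)/(1 + Q))
(1/(-480 - 495) + F(11, 16))² = (1/(-480 - 495) + (-7/3 + 11)/(1 + 16))² = (1/(-975) + (26/3)/17)² = (-1/975 + (1/17)*(26/3))² = (-1/975 + 26/51)² = (2811/5525)² = 7901721/30525625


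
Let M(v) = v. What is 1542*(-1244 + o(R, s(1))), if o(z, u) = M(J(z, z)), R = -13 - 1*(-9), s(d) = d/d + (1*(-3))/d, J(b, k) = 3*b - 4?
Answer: -1942920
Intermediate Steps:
J(b, k) = -4 + 3*b
s(d) = 1 - 3/d
R = -4 (R = -13 + 9 = -4)
o(z, u) = -4 + 3*z
1542*(-1244 + o(R, s(1))) = 1542*(-1244 + (-4 + 3*(-4))) = 1542*(-1244 + (-4 - 12)) = 1542*(-1244 - 16) = 1542*(-1260) = -1942920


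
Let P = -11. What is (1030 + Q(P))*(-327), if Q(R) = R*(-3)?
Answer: -347601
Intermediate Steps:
Q(R) = -3*R
(1030 + Q(P))*(-327) = (1030 - 3*(-11))*(-327) = (1030 + 33)*(-327) = 1063*(-327) = -347601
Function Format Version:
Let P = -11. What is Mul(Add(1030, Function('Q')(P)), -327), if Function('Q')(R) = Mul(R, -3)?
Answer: -347601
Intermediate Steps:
Function('Q')(R) = Mul(-3, R)
Mul(Add(1030, Function('Q')(P)), -327) = Mul(Add(1030, Mul(-3, -11)), -327) = Mul(Add(1030, 33), -327) = Mul(1063, -327) = -347601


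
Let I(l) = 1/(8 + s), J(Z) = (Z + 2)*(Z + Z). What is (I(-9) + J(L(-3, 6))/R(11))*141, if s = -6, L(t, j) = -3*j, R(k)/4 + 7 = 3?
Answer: -10011/2 ≈ -5005.5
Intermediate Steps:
R(k) = -16 (R(k) = -28 + 4*3 = -28 + 12 = -16)
J(Z) = 2*Z*(2 + Z) (J(Z) = (2 + Z)*(2*Z) = 2*Z*(2 + Z))
I(l) = ½ (I(l) = 1/(8 - 6) = 1/2 = ½)
(I(-9) + J(L(-3, 6))/R(11))*141 = (½ + (2*(-3*6)*(2 - 3*6))/(-16))*141 = (½ + (2*(-18)*(2 - 18))*(-1/16))*141 = (½ + (2*(-18)*(-16))*(-1/16))*141 = (½ + 576*(-1/16))*141 = (½ - 36)*141 = -71/2*141 = -10011/2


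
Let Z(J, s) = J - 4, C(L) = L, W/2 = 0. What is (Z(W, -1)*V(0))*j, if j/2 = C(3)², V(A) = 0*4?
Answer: 0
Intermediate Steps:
W = 0 (W = 2*0 = 0)
Z(J, s) = -4 + J
V(A) = 0
j = 18 (j = 2*3² = 2*9 = 18)
(Z(W, -1)*V(0))*j = ((-4 + 0)*0)*18 = -4*0*18 = 0*18 = 0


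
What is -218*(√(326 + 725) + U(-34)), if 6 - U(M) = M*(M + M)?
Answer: 502708 - 218*√1051 ≈ 4.9564e+5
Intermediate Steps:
U(M) = 6 - 2*M² (U(M) = 6 - M*(M + M) = 6 - M*2*M = 6 - 2*M²)
-218*(√(326 + 725) + U(-34)) = -218*(√(326 + 725) + (6 - 2*(-34)²)) = -218*(√1051 + (6 - 2*1156)) = -218*(√1051 + (6 - 2312)) = -218*(√1051 - 2306) = -218*(-2306 + √1051) = 502708 - 218*√1051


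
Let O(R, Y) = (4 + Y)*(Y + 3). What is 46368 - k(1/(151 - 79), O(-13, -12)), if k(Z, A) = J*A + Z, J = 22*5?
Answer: 2768255/72 ≈ 38448.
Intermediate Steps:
O(R, Y) = (3 + Y)*(4 + Y) (O(R, Y) = (4 + Y)*(3 + Y) = (3 + Y)*(4 + Y))
J = 110
k(Z, A) = Z + 110*A (k(Z, A) = 110*A + Z = Z + 110*A)
46368 - k(1/(151 - 79), O(-13, -12)) = 46368 - (1/(151 - 79) + 110*(12 + (-12)² + 7*(-12))) = 46368 - (1/72 + 110*(12 + 144 - 84)) = 46368 - (1/72 + 110*72) = 46368 - (1/72 + 7920) = 46368 - 1*570241/72 = 46368 - 570241/72 = 2768255/72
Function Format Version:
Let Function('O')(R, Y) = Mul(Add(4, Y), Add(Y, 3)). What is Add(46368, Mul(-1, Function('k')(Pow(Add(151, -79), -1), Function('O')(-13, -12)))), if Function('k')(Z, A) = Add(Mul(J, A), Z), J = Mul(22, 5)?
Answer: Rational(2768255, 72) ≈ 38448.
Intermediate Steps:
Function('O')(R, Y) = Mul(Add(3, Y), Add(4, Y)) (Function('O')(R, Y) = Mul(Add(4, Y), Add(3, Y)) = Mul(Add(3, Y), Add(4, Y)))
J = 110
Function('k')(Z, A) = Add(Z, Mul(110, A)) (Function('k')(Z, A) = Add(Mul(110, A), Z) = Add(Z, Mul(110, A)))
Add(46368, Mul(-1, Function('k')(Pow(Add(151, -79), -1), Function('O')(-13, -12)))) = Add(46368, Mul(-1, Add(Pow(Add(151, -79), -1), Mul(110, Add(12, Pow(-12, 2), Mul(7, -12)))))) = Add(46368, Mul(-1, Add(Pow(72, -1), Mul(110, Add(12, 144, -84))))) = Add(46368, Mul(-1, Add(Rational(1, 72), Mul(110, 72)))) = Add(46368, Mul(-1, Add(Rational(1, 72), 7920))) = Add(46368, Mul(-1, Rational(570241, 72))) = Add(46368, Rational(-570241, 72)) = Rational(2768255, 72)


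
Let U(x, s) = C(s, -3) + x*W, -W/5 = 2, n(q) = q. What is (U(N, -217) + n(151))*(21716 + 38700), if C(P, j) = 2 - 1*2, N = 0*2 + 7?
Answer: 4893696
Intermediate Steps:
N = 7 (N = 0 + 7 = 7)
C(P, j) = 0 (C(P, j) = 2 - 2 = 0)
W = -10 (W = -5*2 = -10)
U(x, s) = -10*x (U(x, s) = 0 + x*(-10) = 0 - 10*x = -10*x)
(U(N, -217) + n(151))*(21716 + 38700) = (-10*7 + 151)*(21716 + 38700) = (-70 + 151)*60416 = 81*60416 = 4893696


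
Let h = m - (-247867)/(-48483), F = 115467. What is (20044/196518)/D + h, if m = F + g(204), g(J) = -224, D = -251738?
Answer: 23033219194830716443/199875402829431 ≈ 1.1524e+5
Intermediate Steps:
m = 115243 (m = 115467 - 224 = 115243)
h = 5587078502/48483 (h = 115243 - (-247867)/(-48483) = 115243 - (-247867)*(-1)/48483 = 115243 - 1*247867/48483 = 115243 - 247867/48483 = 5587078502/48483 ≈ 1.1524e+5)
(20044/196518)/D + h = (20044/196518)/(-251738) + 5587078502/48483 = (20044*(1/196518))*(-1/251738) + 5587078502/48483 = (10022/98259)*(-1/251738) + 5587078502/48483 = -5011/12367762071 + 5587078502/48483 = 23033219194830716443/199875402829431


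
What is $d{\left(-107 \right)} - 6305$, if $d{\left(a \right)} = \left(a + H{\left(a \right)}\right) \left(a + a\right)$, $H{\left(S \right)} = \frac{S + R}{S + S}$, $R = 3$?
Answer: $16489$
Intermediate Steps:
$H{\left(S \right)} = \frac{3 + S}{2 S}$ ($H{\left(S \right)} = \frac{S + 3}{S + S} = \frac{3 + S}{2 S}$)
$d{\left(a \right)} = 2 a \left(a + \frac{3 + a}{2 a}\right)$ ($d{\left(a \right)} = \left(a + \frac{3 + a}{2 a}\right) \left(a + a\right) = \left(a + \frac{3 + a}{2 a}\right) 2 a = 2 a \left(a + \frac{3 + a}{2 a}\right)$)
$d{\left(-107 \right)} - 6305 = \left(3 - 107 + 2 \left(-107\right)^{2}\right) - 6305 = \left(3 - 107 + 2 \cdot 11449\right) - 6305 = \left(3 - 107 + 22898\right) - 6305 = 22794 - 6305 = 16489$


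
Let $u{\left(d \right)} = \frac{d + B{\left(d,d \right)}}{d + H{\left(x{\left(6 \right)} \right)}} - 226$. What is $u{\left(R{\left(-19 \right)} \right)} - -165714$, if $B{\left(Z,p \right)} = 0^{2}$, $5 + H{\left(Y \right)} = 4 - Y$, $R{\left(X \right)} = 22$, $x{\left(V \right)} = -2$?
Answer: $\frac{3806246}{23} \approx 1.6549 \cdot 10^{5}$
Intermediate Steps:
$H{\left(Y \right)} = -1 - Y$ ($H{\left(Y \right)} = -5 - \left(-4 + Y\right) = -1 - Y$)
$B{\left(Z,p \right)} = 0$
$u{\left(d \right)} = -226 + \frac{d}{1 + d}$ ($u{\left(d \right)} = \frac{d + 0}{d - -1} - 226 = \frac{d}{d + \left(-1 + 2\right)} - 226 = \frac{d}{d + 1} - 226 = \frac{d}{1 + d} - 226 = -226 + \frac{d}{1 + d}$)
$u{\left(R{\left(-19 \right)} \right)} - -165714 = \frac{-226 - 4950}{1 + 22} - -165714 = \frac{-226 - 4950}{23} + 165714 = \frac{1}{23} \left(-5176\right) + 165714 = - \frac{5176}{23} + 165714 = \frac{3806246}{23}$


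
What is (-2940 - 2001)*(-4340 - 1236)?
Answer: 27551016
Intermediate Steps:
(-2940 - 2001)*(-4340 - 1236) = -4941*(-5576) = 27551016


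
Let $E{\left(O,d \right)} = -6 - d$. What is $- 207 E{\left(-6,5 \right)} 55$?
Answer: $125235$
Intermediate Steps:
$- 207 E{\left(-6,5 \right)} 55 = - 207 \left(-6 - 5\right) 55 = \left(-207\right) \left(-11\right) 55 = 2277 \cdot 55 = 125235$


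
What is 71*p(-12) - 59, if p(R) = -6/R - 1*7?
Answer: -1041/2 ≈ -520.50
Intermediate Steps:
p(R) = -7 - 6/R (p(R) = -6/R - 7 = -7 - 6/R)
71*p(-12) - 59 = 71*(-7 - 6/(-12)) - 59 = 71*(-7 - 6*(-1/12)) - 59 = 71*(-7 + ½) - 59 = 71*(-13/2) - 59 = -923/2 - 59 = -1041/2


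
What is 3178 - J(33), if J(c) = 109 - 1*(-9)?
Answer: 3060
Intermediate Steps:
J(c) = 118 (J(c) = 109 + 9 = 118)
3178 - J(33) = 3178 - 1*118 = 3178 - 118 = 3060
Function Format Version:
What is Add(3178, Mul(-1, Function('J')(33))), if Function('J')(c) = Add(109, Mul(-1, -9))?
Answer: 3060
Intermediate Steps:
Function('J')(c) = 118 (Function('J')(c) = Add(109, 9) = 118)
Add(3178, Mul(-1, Function('J')(33))) = Add(3178, Mul(-1, 118)) = Add(3178, -118) = 3060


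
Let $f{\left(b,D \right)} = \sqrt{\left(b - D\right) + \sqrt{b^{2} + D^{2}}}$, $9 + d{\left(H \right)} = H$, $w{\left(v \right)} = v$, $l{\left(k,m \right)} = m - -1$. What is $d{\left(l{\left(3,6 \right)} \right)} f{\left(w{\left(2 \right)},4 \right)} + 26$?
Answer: $26 - 2 \sqrt{-2 + 2 \sqrt{5}} \approx 22.855$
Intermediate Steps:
$l{\left(k,m \right)} = 1 + m$ ($l{\left(k,m \right)} = m + 1 = 1 + m$)
$d{\left(H \right)} = -9 + H$
$f{\left(b,D \right)} = \sqrt{b + \sqrt{D^{2} + b^{2}} - D}$ ($f{\left(b,D \right)} = \sqrt{\left(b - D\right) + \sqrt{D^{2} + b^{2}}} = \sqrt{b + \sqrt{D^{2} + b^{2}} - D}$)
$d{\left(l{\left(3,6 \right)} \right)} f{\left(w{\left(2 \right)},4 \right)} + 26 = \left(-9 + \left(1 + 6\right)\right) \sqrt{2 + \sqrt{4^{2} + 2^{2}} - 4} + 26 = \left(-9 + 7\right) \sqrt{2 + \sqrt{16 + 4} - 4} + 26 = - 2 \sqrt{2 + \sqrt{20} - 4} + 26 = - 2 \sqrt{2 + 2 \sqrt{5} - 4} + 26 = - 2 \sqrt{-2 + 2 \sqrt{5}} + 26 = 26 - 2 \sqrt{-2 + 2 \sqrt{5}}$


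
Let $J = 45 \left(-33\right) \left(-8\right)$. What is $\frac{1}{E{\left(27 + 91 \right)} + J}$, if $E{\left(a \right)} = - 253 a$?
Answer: $- \frac{1}{17974} \approx -5.5636 \cdot 10^{-5}$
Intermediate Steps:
$J = 11880$ ($J = \left(-1485\right) \left(-8\right) = 11880$)
$\frac{1}{E{\left(27 + 91 \right)} + J} = \frac{1}{- 253 \left(27 + 91\right) + 11880} = \frac{1}{\left(-253\right) 118 + 11880} = \frac{1}{-29854 + 11880} = \frac{1}{-17974} = - \frac{1}{17974}$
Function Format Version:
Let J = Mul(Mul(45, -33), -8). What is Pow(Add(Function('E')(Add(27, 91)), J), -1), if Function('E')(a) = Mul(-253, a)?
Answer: Rational(-1, 17974) ≈ -5.5636e-5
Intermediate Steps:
J = 11880 (J = Mul(-1485, -8) = 11880)
Pow(Add(Function('E')(Add(27, 91)), J), -1) = Pow(Add(Mul(-253, Add(27, 91)), 11880), -1) = Pow(Add(Mul(-253, 118), 11880), -1) = Pow(Add(-29854, 11880), -1) = Pow(-17974, -1) = Rational(-1, 17974)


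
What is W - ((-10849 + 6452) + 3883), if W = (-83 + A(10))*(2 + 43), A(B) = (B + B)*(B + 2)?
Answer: 7579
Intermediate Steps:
A(B) = 2*B*(2 + B) (A(B) = (2*B)*(2 + B) = 2*B*(2 + B))
W = 7065 (W = (-83 + 2*10*(2 + 10))*(2 + 43) = (-83 + 2*10*12)*45 = (-83 + 240)*45 = 157*45 = 7065)
W - ((-10849 + 6452) + 3883) = 7065 - ((-10849 + 6452) + 3883) = 7065 - (-4397 + 3883) = 7065 - 1*(-514) = 7065 + 514 = 7579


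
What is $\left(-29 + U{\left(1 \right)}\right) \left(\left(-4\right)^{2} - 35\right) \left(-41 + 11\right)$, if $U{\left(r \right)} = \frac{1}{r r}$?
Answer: $-15960$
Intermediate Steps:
$U{\left(r \right)} = \frac{1}{r^{2}}$
$\left(-29 + U{\left(1 \right)}\right) \left(\left(-4\right)^{2} - 35\right) \left(-41 + 11\right) = \left(-29 + 1^{-2}\right) \left(\left(-4\right)^{2} - 35\right) \left(-41 + 11\right) = \left(-29 + 1\right) \left(16 - 35\right) \left(-30\right) = \left(-28\right) \left(-19\right) \left(-30\right) = 532 \left(-30\right) = -15960$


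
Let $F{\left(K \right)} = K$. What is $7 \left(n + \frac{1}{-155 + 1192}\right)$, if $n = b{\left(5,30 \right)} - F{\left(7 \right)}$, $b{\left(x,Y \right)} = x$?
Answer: $- \frac{14511}{1037} \approx -13.993$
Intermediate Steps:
$n = -2$ ($n = 5 - 7 = -2$)
$7 \left(n + \frac{1}{-155 + 1192}\right) = 7 \left(-2 + \frac{1}{-155 + 1192}\right) = 7 \left(-2 + \frac{1}{1037}\right) = 7 \left(- \frac{2073}{1037}\right) = - \frac{14511}{1037}$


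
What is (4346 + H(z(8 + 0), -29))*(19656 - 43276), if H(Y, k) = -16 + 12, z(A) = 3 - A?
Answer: -102558040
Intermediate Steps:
H(Y, k) = -4
(4346 + H(z(8 + 0), -29))*(19656 - 43276) = (4346 - 4)*(19656 - 43276) = 4342*(-23620) = -102558040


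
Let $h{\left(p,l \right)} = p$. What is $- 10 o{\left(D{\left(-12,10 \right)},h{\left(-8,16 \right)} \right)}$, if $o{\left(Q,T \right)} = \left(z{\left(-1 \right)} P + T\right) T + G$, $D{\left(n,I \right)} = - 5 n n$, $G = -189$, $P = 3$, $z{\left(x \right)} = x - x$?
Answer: $1250$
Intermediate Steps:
$z{\left(x \right)} = 0$
$D{\left(n,I \right)} = - 5 n^{2}$
$o{\left(Q,T \right)} = -189 + T^{2}$ ($o{\left(Q,T \right)} = \left(0 \cdot 3 + T\right) T - 189 = \left(0 + T\right) T - 189 = T T - 189 = T^{2} - 189 = -189 + T^{2}$)
$- 10 o{\left(D{\left(-12,10 \right)},h{\left(-8,16 \right)} \right)} = - 10 \left(-189 + \left(-8\right)^{2}\right) = - 10 \left(-189 + 64\right) = \left(-10\right) \left(-125\right) = 1250$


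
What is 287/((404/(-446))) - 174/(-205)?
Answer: -13085057/41410 ≈ -315.99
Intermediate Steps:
287/((404/(-446))) - 174/(-205) = 287/((404*(-1/446))) - 174*(-1/205) = 287/(-202/223) + 174/205 = 287*(-223/202) + 174/205 = -64001/202 + 174/205 = -13085057/41410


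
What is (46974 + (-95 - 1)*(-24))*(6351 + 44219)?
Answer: 2491988460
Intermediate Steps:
(46974 + (-95 - 1)*(-24))*(6351 + 44219) = (46974 - 96*(-24))*50570 = (46974 + 2304)*50570 = 49278*50570 = 2491988460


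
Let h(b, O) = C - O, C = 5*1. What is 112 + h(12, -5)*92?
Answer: 1032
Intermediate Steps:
C = 5
h(b, O) = 5 - O
112 + h(12, -5)*92 = 112 + (5 - 1*(-5))*92 = 112 + (5 + 5)*92 = 112 + 10*92 = 112 + 920 = 1032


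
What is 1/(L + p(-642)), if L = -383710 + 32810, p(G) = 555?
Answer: -1/350345 ≈ -2.8543e-6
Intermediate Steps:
L = -350900
1/(L + p(-642)) = 1/(-350900 + 555) = 1/(-350345) = -1/350345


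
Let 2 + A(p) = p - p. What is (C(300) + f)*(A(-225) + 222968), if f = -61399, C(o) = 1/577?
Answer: -7899065980452/577 ≈ -1.3690e+10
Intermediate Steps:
C(o) = 1/577
A(p) = -2 (A(p) = -2 + (p - p) = -2 + 0 = -2)
(C(300) + f)*(A(-225) + 222968) = (1/577 - 61399)*(-2 + 222968) = -35427222/577*222966 = -7899065980452/577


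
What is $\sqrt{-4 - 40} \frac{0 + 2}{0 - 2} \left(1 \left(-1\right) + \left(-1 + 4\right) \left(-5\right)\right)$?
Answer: $32 i \sqrt{11} \approx 106.13 i$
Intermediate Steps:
$\sqrt{-4 - 40} \frac{0 + 2}{0 - 2} \left(1 \left(-1\right) + \left(-1 + 4\right) \left(-5\right)\right) = \sqrt{-44} \frac{2}{-2} \left(-1 + 3 \left(-5\right)\right) = 2 i \sqrt{11} \cdot 2 \left(- \frac{1}{2}\right) \left(-1 - 15\right) = 2 i \sqrt{11} \left(\left(-1\right) \left(-16\right)\right) = 2 i \sqrt{11} \cdot 16 = 32 i \sqrt{11}$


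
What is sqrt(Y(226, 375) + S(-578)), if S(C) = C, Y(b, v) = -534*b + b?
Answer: 2*I*sqrt(30259) ≈ 347.9*I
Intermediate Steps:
Y(b, v) = -533*b
sqrt(Y(226, 375) + S(-578)) = sqrt(-533*226 - 578) = sqrt(-120458 - 578) = sqrt(-121036) = 2*I*sqrt(30259)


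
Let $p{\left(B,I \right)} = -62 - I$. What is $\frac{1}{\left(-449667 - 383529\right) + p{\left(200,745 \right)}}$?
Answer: $- \frac{1}{834003} \approx -1.199 \cdot 10^{-6}$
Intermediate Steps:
$\frac{1}{\left(-449667 - 383529\right) + p{\left(200,745 \right)}} = \frac{1}{\left(-449667 - 383529\right) - 807} = \frac{1}{-833196 - 807} = \frac{1}{-834003} = - \frac{1}{834003}$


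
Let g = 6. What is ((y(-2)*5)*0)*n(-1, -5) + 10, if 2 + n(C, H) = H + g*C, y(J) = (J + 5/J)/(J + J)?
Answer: 10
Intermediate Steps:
y(J) = (J + 5/J)/(2*J) (y(J) = (J + 5/J)/((2*J)) = (J + 5/J)*(1/(2*J)) = (J + 5/J)/(2*J))
n(C, H) = -2 + H + 6*C (n(C, H) = -2 + (H + 6*C) = -2 + H + 6*C)
((y(-2)*5)*0)*n(-1, -5) + 10 = ((((½)*(5 + (-2)²)/(-2)²)*5)*0)*(-2 - 5 + 6*(-1)) + 10 = ((((½)*(¼)*(5 + 4))*5)*0)*(-2 - 5 - 6) + 10 = ((((½)*(¼)*9)*5)*0)*(-13) + 10 = (((9/8)*5)*0)*(-13) + 10 = ((45/8)*0)*(-13) + 10 = 0*(-13) + 10 = 0 + 10 = 10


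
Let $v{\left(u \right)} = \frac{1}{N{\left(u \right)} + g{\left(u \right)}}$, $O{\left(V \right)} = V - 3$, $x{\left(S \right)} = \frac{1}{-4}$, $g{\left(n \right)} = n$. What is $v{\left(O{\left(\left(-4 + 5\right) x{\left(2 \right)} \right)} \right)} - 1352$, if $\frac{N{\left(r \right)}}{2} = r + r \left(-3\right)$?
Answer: $- \frac{52724}{39} \approx -1351.9$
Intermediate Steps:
$x{\left(S \right)} = - \frac{1}{4}$
$N{\left(r \right)} = - 4 r$ ($N{\left(r \right)} = 2 \left(r + r \left(-3\right)\right) = 2 \left(r - 3 r\right) = 2 \left(- 2 r\right) = - 4 r$)
$O{\left(V \right)} = -3 + V$
$v{\left(u \right)} = - \frac{1}{3 u}$ ($v{\left(u \right)} = \frac{1}{- 4 u + u} = \frac{1}{\left(-3\right) u} = - \frac{1}{3 u}$)
$v{\left(O{\left(\left(-4 + 5\right) x{\left(2 \right)} \right)} \right)} - 1352 = - \frac{1}{3 \left(-3 + \left(-4 + 5\right) \left(- \frac{1}{4}\right)\right)} - 1352 = - \frac{1}{3 \left(-3 + 1 \left(- \frac{1}{4}\right)\right)} - 1352 = - \frac{1}{3 \left(-3 - \frac{1}{4}\right)} - 1352 = - \frac{1}{3 \left(- \frac{13}{4}\right)} - 1352 = \left(- \frac{1}{3}\right) \left(- \frac{4}{13}\right) - 1352 = \frac{4}{39} - 1352 = - \frac{52724}{39}$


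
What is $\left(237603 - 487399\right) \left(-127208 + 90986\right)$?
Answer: $9048110712$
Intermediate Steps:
$\left(237603 - 487399\right) \left(-127208 + 90986\right) = \left(-249796\right) \left(-36222\right) = 9048110712$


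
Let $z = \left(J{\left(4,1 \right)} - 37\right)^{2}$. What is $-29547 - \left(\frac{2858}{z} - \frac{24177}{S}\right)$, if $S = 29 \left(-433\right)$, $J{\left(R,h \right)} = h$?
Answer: $- \frac{240455658641}{8136936} \approx -29551.0$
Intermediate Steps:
$S = -12557$
$z = 1296$ ($z = \left(1 - 37\right)^{2} = \left(-36\right)^{2} = 1296$)
$-29547 - \left(\frac{2858}{z} - \frac{24177}{S}\right) = -29547 - \left(\frac{2858}{1296} - \frac{24177}{-12557}\right) = -29547 - \left(2858 \cdot \frac{1}{1296} - - \frac{24177}{12557}\right) = -29547 - \left(\frac{1429}{648} + \frac{24177}{12557}\right) = -29547 - \frac{33610649}{8136936} = - \frac{240455658641}{8136936}$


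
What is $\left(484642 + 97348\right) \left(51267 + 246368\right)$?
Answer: $173220593650$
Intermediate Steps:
$\left(484642 + 97348\right) \left(51267 + 246368\right) = 581990 \cdot 297635 = 173220593650$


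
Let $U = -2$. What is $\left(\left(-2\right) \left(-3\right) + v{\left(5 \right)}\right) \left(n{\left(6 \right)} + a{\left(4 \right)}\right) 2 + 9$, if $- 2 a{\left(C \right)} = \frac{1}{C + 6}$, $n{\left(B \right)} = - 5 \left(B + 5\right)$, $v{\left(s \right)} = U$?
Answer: $- \frac{2157}{5} \approx -431.4$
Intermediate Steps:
$v{\left(s \right)} = -2$
$n{\left(B \right)} = -25 - 5 B$ ($n{\left(B \right)} = - 5 \left(5 + B\right) = -25 - 5 B$)
$a{\left(C \right)} = - \frac{1}{2 \left(6 + C\right)}$ ($a{\left(C \right)} = - \frac{1}{2 \left(C + 6\right)} = - \frac{1}{2 \left(6 + C\right)}$)
$\left(\left(-2\right) \left(-3\right) + v{\left(5 \right)}\right) \left(n{\left(6 \right)} + a{\left(4 \right)}\right) 2 + 9 = \left(\left(-2\right) \left(-3\right) - 2\right) \left(\left(-25 - 30\right) - \frac{1}{12 + 2 \cdot 4}\right) 2 + 9 = \left(6 - 2\right) \left(\left(-25 - 30\right) - \frac{1}{12 + 8}\right) 2 + 9 = 4 \left(-55 - \frac{1}{20}\right) 2 + 9 = 4 \left(- \frac{1101}{20}\right) 2 + 9 = \left(- \frac{1101}{5}\right) 2 + 9 = - \frac{2202}{5} + 9 = - \frac{2157}{5}$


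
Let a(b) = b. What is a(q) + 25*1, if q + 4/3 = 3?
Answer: 80/3 ≈ 26.667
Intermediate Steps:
q = 5/3 (q = -4/3 + 3 = 5/3 ≈ 1.6667)
a(q) + 25*1 = 5/3 + 25*1 = 5/3 + 25 = 80/3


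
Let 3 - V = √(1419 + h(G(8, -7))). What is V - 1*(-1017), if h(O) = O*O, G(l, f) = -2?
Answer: 1020 - √1423 ≈ 982.28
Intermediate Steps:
h(O) = O²
V = 3 - √1423 (V = 3 - √(1419 + (-2)²) = 3 - √(1419 + 4) = 3 - √1423 ≈ -34.723)
V - 1*(-1017) = (3 - √1423) - 1*(-1017) = (3 - √1423) + 1017 = 1020 - √1423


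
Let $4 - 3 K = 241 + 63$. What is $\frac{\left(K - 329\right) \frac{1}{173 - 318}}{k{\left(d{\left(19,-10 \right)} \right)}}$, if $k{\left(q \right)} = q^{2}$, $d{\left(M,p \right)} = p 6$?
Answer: $\frac{143}{174000} \approx 0.00082184$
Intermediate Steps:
$d{\left(M,p \right)} = 6 p$
$K = -100$ ($K = \frac{4}{3} - \frac{241 + 63}{3} = \frac{4}{3} - \frac{304}{3} = -100$)
$\frac{\left(K - 329\right) \frac{1}{173 - 318}}{k{\left(d{\left(19,-10 \right)} \right)}} = \frac{\left(-100 - 329\right) \frac{1}{173 - 318}}{\left(6 \left(-10\right)\right)^{2}} = \frac{\left(-429\right) \frac{1}{-145}}{\left(-60\right)^{2}} = \frac{\left(-429\right) \left(- \frac{1}{145}\right)}{3600} = \frac{429}{145} \cdot \frac{1}{3600} = \frac{143}{174000}$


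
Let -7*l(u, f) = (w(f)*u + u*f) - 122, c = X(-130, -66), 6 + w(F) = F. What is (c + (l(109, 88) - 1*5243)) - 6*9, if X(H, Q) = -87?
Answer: -56096/7 ≈ -8013.7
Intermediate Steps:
w(F) = -6 + F
c = -87
l(u, f) = 122/7 - f*u/7 - u*(-6 + f)/7 (l(u, f) = -(((-6 + f)*u + u*f) - 122)/7 = -((u*(-6 + f) + f*u) - 122)/7 = -((f*u + u*(-6 + f)) - 122)/7 = -(-122 + f*u + u*(-6 + f))/7 = 122/7 - f*u/7 - u*(-6 + f)/7)
(c + (l(109, 88) - 1*5243)) - 6*9 = (-87 + ((122/7 - ⅐*88*109 - ⅐*109*(-6 + 88)) - 1*5243)) - 6*9 = (-87 + ((122/7 - 9592/7 - ⅐*109*82) - 5243)) - 54 = (-87 + ((122/7 - 9592/7 - 8938/7) - 5243)) - 54 = (-87 + (-18408/7 - 5243)) - 54 = (-87 - 55109/7) - 54 = -55718/7 - 54 = -56096/7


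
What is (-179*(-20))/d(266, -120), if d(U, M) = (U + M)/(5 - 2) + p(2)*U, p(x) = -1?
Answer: -2685/163 ≈ -16.472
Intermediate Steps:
d(U, M) = -2*U/3 + M/3 (d(U, M) = (U + M)/(5 - 2) - U = (M + U)/3 - U = (M + U)*(⅓) - U = (M/3 + U/3) - U = -2*U/3 + M/3)
(-179*(-20))/d(266, -120) = (-179*(-20))/(-⅔*266 + (⅓)*(-120)) = 3580/(-532/3 - 40) = 3580/(-652/3) = 3580*(-3/652) = -2685/163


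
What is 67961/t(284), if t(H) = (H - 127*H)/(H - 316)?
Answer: 271844/4473 ≈ 60.774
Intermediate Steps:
t(H) = -126*H/(-316 + H) (t(H) = (-126*H)/(-316 + H) = -126*H/(-316 + H))
67961/t(284) = 67961/((-126*284/(-316 + 284))) = 67961/((-126*284/(-32))) = 67961/((-126*284*(-1/32))) = 67961/(4473/4) = 67961*(4/4473) = 271844/4473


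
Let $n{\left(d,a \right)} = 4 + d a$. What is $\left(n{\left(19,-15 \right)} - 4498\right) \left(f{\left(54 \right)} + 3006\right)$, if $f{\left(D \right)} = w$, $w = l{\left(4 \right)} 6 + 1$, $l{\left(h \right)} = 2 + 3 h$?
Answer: $-14771889$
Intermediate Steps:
$n{\left(d,a \right)} = 4 + a d$
$w = 85$ ($w = \left(2 + 3 \cdot 4\right) 6 + 1 = \left(2 + 12\right) 6 + 1 = 14 \cdot 6 + 1 = 84 + 1 = 85$)
$f{\left(D \right)} = 85$
$\left(n{\left(19,-15 \right)} - 4498\right) \left(f{\left(54 \right)} + 3006\right) = \left(\left(4 - 285\right) - 4498\right) \left(85 + 3006\right) = \left(\left(4 - 285\right) - 4498\right) 3091 = \left(-281 - 4498\right) 3091 = \left(-4779\right) 3091 = -14771889$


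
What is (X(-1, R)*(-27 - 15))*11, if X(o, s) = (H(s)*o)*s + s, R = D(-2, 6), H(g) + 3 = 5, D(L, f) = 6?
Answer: 2772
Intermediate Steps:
H(g) = 2 (H(g) = -3 + 5 = 2)
R = 6
X(o, s) = s + 2*o*s (X(o, s) = (2*o)*s + s = 2*o*s + s = s + 2*o*s)
(X(-1, R)*(-27 - 15))*11 = ((6*(1 + 2*(-1)))*(-27 - 15))*11 = ((6*(1 - 2))*(-42))*11 = ((6*(-1))*(-42))*11 = -6*(-42)*11 = 252*11 = 2772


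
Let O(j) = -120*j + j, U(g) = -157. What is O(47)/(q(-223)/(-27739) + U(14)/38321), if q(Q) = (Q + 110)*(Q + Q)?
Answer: 5945281922867/1935656781 ≈ 3071.5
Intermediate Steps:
q(Q) = 2*Q*(110 + Q) (q(Q) = (110 + Q)*(2*Q) = 2*Q*(110 + Q))
O(j) = -119*j
O(47)/(q(-223)/(-27739) + U(14)/38321) = (-119*47)/((2*(-223)*(110 - 223))/(-27739) - 157/38321) = -5593/((2*(-223)*(-113))*(-1/27739) - 157*1/38321) = -5593/(50398*(-1/27739) - 157/38321) = -5593/(-50398/27739 - 157/38321) = -5593/(-1935656781/1062986219) = -5593*(-1062986219/1935656781) = 5945281922867/1935656781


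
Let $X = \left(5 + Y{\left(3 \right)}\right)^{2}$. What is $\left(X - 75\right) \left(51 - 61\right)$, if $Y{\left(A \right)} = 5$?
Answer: $-250$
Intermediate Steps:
$X = 100$ ($X = \left(5 + 5\right)^{2} = 10^{2} = 100$)
$\left(X - 75\right) \left(51 - 61\right) = \left(100 - 75\right) \left(51 - 61\right) = 25 \left(51 - 61\right) = 25 \left(-10\right) = -250$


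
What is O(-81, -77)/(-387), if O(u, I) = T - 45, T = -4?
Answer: 49/387 ≈ 0.12662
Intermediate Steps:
O(u, I) = -49 (O(u, I) = -4 - 45 = -49)
O(-81, -77)/(-387) = -49/(-387) = -49*(-1/387) = 49/387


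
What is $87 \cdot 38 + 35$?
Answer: $3341$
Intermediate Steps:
$87 \cdot 38 + 35 = 3306 + 35 = 3341$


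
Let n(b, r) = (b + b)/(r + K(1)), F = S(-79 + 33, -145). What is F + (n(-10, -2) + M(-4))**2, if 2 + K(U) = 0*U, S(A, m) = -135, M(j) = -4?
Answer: -134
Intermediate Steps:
F = -135
K(U) = -2 (K(U) = -2 + 0*U = -2 + 0 = -2)
n(b, r) = 2*b/(-2 + r) (n(b, r) = (b + b)/(r - 2) = (2*b)/(-2 + r) = 2*b/(-2 + r))
F + (n(-10, -2) + M(-4))**2 = -135 + (2*(-10)/(-2 - 2) - 4)**2 = -135 + (2*(-10)/(-4) - 4)**2 = -135 + (2*(-10)*(-1/4) - 4)**2 = -135 + (5 - 4)**2 = -135 + 1**2 = -135 + 1 = -134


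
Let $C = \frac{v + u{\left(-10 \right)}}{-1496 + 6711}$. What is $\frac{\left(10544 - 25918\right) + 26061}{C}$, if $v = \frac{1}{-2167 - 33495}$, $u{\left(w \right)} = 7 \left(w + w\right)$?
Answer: $- \frac{1987539725710}{4992681} \approx -3.9809 \cdot 10^{5}$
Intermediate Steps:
$u{\left(w \right)} = 14 w$ ($u{\left(w \right)} = 7 \cdot 2 w = 14 w$)
$v = - \frac{1}{35662}$ ($v = \frac{1}{-35662} = - \frac{1}{35662} \approx -2.8041 \cdot 10^{-5}$)
$C = - \frac{4992681}{185977330}$ ($C = \frac{- \frac{1}{35662} + 14 \left(-10\right)}{-1496 + 6711} = \frac{- \frac{1}{35662} - 140}{5215} = \left(- \frac{4992681}{35662}\right) \frac{1}{5215} = - \frac{4992681}{185977330} \approx -0.026846$)
$\frac{\left(10544 - 25918\right) + 26061}{C} = \frac{\left(10544 - 25918\right) + 26061}{- \frac{4992681}{185977330}} = \left(-15374 + 26061\right) \left(- \frac{185977330}{4992681}\right) = 10687 \left(- \frac{185977330}{4992681}\right) = - \frac{1987539725710}{4992681}$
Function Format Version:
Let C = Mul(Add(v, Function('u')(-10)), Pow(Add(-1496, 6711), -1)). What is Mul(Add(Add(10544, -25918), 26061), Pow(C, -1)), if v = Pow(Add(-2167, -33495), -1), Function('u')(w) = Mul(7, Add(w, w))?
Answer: Rational(-1987539725710, 4992681) ≈ -3.9809e+5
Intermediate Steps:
Function('u')(w) = Mul(14, w) (Function('u')(w) = Mul(7, Mul(2, w)) = Mul(14, w))
v = Rational(-1, 35662) (v = Pow(-35662, -1) = Rational(-1, 35662) ≈ -2.8041e-5)
C = Rational(-4992681, 185977330) (C = Mul(Add(Rational(-1, 35662), Mul(14, -10)), Pow(Add(-1496, 6711), -1)) = Mul(Add(Rational(-1, 35662), -140), Pow(5215, -1)) = Mul(Rational(-4992681, 35662), Rational(1, 5215)) = Rational(-4992681, 185977330) ≈ -0.026846)
Mul(Add(Add(10544, -25918), 26061), Pow(C, -1)) = Mul(Add(Add(10544, -25918), 26061), Pow(Rational(-4992681, 185977330), -1)) = Mul(Add(-15374, 26061), Rational(-185977330, 4992681)) = Mul(10687, Rational(-185977330, 4992681)) = Rational(-1987539725710, 4992681)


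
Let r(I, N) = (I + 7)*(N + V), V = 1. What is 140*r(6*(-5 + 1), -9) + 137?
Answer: 19177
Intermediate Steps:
r(I, N) = (1 + N)*(7 + I) (r(I, N) = (I + 7)*(N + 1) = (7 + I)*(1 + N) = (1 + N)*(7 + I))
140*r(6*(-5 + 1), -9) + 137 = 140*(7 + 6*(-5 + 1) + 7*(-9) + (6*(-5 + 1))*(-9)) + 137 = 140*(7 + 6*(-4) - 63 + (6*(-4))*(-9)) + 137 = 140*(7 - 24 - 63 - 24*(-9)) + 137 = 140*(7 - 24 - 63 + 216) + 137 = 140*136 + 137 = 19040 + 137 = 19177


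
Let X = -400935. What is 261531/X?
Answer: -87177/133645 ≈ -0.65230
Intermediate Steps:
261531/X = 261531/(-400935) = 261531*(-1/400935) = -87177/133645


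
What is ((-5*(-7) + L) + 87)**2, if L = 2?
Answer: 15376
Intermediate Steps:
((-5*(-7) + L) + 87)**2 = ((-5*(-7) + 2) + 87)**2 = ((35 + 2) + 87)**2 = (37 + 87)**2 = 124**2 = 15376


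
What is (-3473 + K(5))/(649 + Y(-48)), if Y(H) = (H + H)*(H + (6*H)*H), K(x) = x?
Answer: 3468/1321847 ≈ 0.0026236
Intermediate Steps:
Y(H) = 2*H*(H + 6*H²) (Y(H) = (2*H)*(H + 6*H²) = 2*H*(H + 6*H²))
(-3473 + K(5))/(649 + Y(-48)) = (-3473 + 5)/(649 + (-48)²*(2 + 12*(-48))) = -3468/(649 + 2304*(2 - 576)) = -3468/(649 + 2304*(-574)) = -3468/(649 - 1322496) = -3468/(-1321847) = -3468*(-1/1321847) = 3468/1321847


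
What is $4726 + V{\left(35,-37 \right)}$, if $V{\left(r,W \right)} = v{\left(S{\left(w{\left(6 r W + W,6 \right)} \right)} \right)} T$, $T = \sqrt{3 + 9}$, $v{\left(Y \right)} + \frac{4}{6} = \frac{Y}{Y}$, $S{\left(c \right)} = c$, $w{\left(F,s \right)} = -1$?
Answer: $4726 + \frac{2 \sqrt{3}}{3} \approx 4727.2$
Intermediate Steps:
$v{\left(Y \right)} = \frac{1}{3}$ ($v{\left(Y \right)} = - \frac{2}{3} + \frac{Y}{Y} = - \frac{2}{3} + 1 = \frac{1}{3}$)
$T = 2 \sqrt{3}$ ($T = \sqrt{12} = 2 \sqrt{3} \approx 3.4641$)
$V{\left(r,W \right)} = \frac{2 \sqrt{3}}{3}$
$4726 + V{\left(35,-37 \right)} = 4726 + \frac{2 \sqrt{3}}{3}$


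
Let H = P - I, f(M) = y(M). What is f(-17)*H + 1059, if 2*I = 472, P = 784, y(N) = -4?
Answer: -1133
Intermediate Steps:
I = 236 (I = (½)*472 = 236)
f(M) = -4
H = 548 (H = 784 - 1*236 = 784 - 236 = 548)
f(-17)*H + 1059 = -4*548 + 1059 = -2192 + 1059 = -1133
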